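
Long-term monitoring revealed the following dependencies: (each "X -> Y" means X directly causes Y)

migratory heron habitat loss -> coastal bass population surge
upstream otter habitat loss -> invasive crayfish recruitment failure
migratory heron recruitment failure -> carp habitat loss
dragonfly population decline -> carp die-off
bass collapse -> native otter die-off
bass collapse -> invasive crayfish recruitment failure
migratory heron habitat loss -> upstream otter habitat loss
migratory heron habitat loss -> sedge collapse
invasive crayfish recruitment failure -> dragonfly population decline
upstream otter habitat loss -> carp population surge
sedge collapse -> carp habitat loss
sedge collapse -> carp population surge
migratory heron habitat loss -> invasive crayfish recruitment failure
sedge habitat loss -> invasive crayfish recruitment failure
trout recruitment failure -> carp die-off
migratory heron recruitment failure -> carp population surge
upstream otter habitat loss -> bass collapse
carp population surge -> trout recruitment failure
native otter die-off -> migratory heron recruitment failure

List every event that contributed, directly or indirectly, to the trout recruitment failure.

Immediate cause of the trout recruitment failure: the carp population surge.
Further upstream: the migratory heron habitat loss, the upstream otter habitat loss, the bass collapse, the sedge collapse, the native otter die-off, the migratory heron recruitment failure.

the bass collapse, the carp population surge, the migratory heron habitat loss, the migratory heron recruitment failure, the native otter die-off, the sedge collapse, the upstream otter habitat loss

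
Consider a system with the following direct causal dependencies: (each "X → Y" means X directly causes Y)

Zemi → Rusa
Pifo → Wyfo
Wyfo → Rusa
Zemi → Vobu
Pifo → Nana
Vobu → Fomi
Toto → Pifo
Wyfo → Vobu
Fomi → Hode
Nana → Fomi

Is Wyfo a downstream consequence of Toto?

Yes

There is a causal chain: Toto → Pifo → Wyfo.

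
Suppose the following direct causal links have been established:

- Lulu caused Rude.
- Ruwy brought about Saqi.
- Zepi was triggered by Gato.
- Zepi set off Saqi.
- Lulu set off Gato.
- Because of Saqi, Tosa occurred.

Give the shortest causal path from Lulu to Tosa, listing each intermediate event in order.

Lulu → Gato
Gato → Zepi
Zepi → Saqi
Saqi → Tosa
Length: 4 steps.

Lulu → Gato → Zepi → Saqi → Tosa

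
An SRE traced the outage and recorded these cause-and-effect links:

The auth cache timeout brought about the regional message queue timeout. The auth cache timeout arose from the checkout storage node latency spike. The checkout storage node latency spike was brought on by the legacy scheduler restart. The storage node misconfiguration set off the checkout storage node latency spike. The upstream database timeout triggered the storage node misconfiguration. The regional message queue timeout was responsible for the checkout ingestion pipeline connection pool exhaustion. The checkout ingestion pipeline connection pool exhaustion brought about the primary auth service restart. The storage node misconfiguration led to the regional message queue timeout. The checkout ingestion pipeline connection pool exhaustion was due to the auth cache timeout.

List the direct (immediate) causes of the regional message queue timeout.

the auth cache timeout, the storage node misconfiguration

Upstream contributors include the upstream database timeout, the checkout storage node latency spike, the legacy scheduler restart, but only the auth cache timeout, the storage node misconfiguration feed directly into the regional message queue timeout.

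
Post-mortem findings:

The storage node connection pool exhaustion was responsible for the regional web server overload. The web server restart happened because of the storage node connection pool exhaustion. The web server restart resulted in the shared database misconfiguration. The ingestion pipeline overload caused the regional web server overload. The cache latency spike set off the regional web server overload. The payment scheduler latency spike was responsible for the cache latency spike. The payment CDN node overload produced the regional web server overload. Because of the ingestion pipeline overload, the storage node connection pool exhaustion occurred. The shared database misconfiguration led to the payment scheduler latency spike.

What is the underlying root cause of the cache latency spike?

Tracing upstream from the cache latency spike: the cache latency spike ← the payment scheduler latency spike ← the shared database misconfiguration ← the web server restart ← the storage node connection pool exhaustion ← the ingestion pipeline overload.
The ingestion pipeline overload has no stated cause, so it is the root.

the ingestion pipeline overload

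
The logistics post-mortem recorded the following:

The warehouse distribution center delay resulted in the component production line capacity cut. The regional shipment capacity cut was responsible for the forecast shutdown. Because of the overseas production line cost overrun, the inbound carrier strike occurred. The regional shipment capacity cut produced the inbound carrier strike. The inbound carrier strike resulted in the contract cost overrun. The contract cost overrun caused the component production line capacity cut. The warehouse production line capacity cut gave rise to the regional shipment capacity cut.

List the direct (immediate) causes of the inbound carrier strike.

Upstream contributors include the warehouse production line capacity cut, but only the overseas production line cost overrun, the regional shipment capacity cut feed directly into the inbound carrier strike.

the overseas production line cost overrun, the regional shipment capacity cut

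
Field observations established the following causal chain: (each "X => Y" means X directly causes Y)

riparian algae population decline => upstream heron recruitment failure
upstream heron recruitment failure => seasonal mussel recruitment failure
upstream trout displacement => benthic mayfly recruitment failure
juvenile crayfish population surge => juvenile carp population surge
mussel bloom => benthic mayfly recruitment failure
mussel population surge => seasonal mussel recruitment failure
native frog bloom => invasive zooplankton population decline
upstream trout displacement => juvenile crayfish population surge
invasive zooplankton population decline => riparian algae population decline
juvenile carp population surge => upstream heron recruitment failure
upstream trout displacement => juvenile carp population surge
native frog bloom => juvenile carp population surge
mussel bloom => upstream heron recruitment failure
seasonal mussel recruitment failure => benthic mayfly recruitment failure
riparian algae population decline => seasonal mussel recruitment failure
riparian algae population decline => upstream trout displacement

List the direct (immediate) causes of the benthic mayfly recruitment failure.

Upstream contributors include the native frog bloom, the invasive zooplankton population decline, the riparian algae population decline, the mussel population surge, the juvenile crayfish population surge, the juvenile carp population surge, the upstream heron recruitment failure, but only the mussel bloom, the seasonal mussel recruitment failure, the upstream trout displacement feed directly into the benthic mayfly recruitment failure.

the mussel bloom, the seasonal mussel recruitment failure, the upstream trout displacement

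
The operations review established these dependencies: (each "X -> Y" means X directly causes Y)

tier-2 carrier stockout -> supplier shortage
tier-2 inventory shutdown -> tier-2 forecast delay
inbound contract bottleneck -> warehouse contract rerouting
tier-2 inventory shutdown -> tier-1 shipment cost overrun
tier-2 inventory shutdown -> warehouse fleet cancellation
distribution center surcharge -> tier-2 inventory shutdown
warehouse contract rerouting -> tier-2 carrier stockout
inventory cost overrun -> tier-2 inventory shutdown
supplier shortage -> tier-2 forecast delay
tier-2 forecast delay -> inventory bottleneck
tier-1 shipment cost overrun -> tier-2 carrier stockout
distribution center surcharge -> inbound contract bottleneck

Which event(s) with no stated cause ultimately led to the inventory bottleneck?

Tracing upstream from the inventory bottleneck: the inventory bottleneck ← the tier-2 forecast delay ← the tier-2 inventory shutdown ← the distribution center surcharge.
A separate upstream branch: the inventory bottleneck ← the tier-2 forecast delay ← the tier-2 inventory shutdown ← the inventory cost overrun.
Each of those chain origins has no stated cause.

the distribution center surcharge, the inventory cost overrun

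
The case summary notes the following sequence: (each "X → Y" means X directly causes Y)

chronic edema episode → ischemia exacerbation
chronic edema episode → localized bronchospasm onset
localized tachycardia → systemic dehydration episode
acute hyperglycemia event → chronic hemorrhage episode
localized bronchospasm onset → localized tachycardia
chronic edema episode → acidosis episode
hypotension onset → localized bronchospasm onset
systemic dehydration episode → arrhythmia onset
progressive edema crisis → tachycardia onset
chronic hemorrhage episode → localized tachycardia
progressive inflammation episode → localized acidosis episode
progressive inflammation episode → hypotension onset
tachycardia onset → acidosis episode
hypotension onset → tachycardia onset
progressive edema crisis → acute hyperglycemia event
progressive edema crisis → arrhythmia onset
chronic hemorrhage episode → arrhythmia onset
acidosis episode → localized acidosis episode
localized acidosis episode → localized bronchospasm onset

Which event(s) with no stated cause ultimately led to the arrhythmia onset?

Tracing upstream from the arrhythmia onset: the arrhythmia onset ← the systemic dehydration episode ← the localized tachycardia ← the localized bronchospasm onset ← the chronic edema episode.
A separate upstream branch: the arrhythmia onset ← the progressive edema crisis.
A separate upstream branch: the arrhythmia onset ← the systemic dehydration episode ← the localized tachycardia ← the localized bronchospasm onset ← the hypotension onset ← the progressive inflammation episode.
Each of those chain origins has no stated cause.

the chronic edema episode, the progressive edema crisis, the progressive inflammation episode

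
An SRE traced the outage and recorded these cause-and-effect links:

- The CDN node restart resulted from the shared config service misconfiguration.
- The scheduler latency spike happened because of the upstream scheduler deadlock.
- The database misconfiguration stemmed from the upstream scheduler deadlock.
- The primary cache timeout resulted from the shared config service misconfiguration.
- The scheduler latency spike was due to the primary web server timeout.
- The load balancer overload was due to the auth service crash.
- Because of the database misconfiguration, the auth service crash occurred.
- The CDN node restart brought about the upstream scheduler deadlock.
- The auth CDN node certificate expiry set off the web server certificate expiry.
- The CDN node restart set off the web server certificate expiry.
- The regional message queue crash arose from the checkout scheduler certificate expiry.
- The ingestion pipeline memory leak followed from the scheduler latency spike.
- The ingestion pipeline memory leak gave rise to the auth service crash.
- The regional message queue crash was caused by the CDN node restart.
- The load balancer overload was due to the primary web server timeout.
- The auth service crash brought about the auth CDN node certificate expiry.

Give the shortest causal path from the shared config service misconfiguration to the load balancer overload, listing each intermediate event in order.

the shared config service misconfiguration → the CDN node restart → the upstream scheduler deadlock → the database misconfiguration → the auth service crash → the load balancer overload

the shared config service misconfiguration → the CDN node restart
the CDN node restart → the upstream scheduler deadlock
the upstream scheduler deadlock → the database misconfiguration
the database misconfiguration → the auth service crash
the auth service crash → the load balancer overload
Length: 5 steps.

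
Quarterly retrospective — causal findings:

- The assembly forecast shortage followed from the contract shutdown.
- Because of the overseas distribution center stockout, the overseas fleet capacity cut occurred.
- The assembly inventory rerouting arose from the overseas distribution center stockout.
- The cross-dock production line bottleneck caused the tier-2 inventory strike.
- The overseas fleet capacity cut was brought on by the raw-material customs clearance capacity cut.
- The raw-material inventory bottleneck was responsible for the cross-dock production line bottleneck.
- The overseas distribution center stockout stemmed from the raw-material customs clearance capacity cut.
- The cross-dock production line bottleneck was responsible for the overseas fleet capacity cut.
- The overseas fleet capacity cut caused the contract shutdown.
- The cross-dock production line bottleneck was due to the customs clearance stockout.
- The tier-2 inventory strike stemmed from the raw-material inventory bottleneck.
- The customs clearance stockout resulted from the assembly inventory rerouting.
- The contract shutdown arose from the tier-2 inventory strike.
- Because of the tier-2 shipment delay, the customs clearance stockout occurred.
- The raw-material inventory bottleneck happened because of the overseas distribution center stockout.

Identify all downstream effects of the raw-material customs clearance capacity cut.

Direct effects: the overseas distribution center stockout, the overseas fleet capacity cut.
2 steps out: the assembly inventory rerouting, the raw-material inventory bottleneck, the contract shutdown.
3 steps out: the customs clearance stockout, the cross-dock production line bottleneck, the tier-2 inventory strike, the assembly forecast shortage.
Not reachable from it: the tier-2 shipment delay.

the assembly forecast shortage, the assembly inventory rerouting, the contract shutdown, the cross-dock production line bottleneck, the customs clearance stockout, the overseas distribution center stockout, the overseas fleet capacity cut, the raw-material inventory bottleneck, the tier-2 inventory strike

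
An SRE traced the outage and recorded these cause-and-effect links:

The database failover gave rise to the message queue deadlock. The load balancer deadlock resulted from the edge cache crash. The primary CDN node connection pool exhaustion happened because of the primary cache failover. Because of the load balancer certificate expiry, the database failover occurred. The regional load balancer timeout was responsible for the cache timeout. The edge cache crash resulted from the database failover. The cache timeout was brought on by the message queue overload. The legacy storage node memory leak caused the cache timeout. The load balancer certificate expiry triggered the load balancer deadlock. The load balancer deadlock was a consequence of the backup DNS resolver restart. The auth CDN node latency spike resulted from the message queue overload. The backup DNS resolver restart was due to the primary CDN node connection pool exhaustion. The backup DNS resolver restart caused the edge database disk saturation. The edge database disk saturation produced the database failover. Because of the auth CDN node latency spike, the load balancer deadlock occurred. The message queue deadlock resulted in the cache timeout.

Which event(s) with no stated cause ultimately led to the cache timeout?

Tracing upstream from the cache timeout: the cache timeout ← the message queue deadlock ← the database failover ← the edge database disk saturation ← the backup DNS resolver restart ← the primary CDN node connection pool exhaustion ← the primary cache failover.
A separate upstream branch: the cache timeout ← the message queue deadlock ← the database failover ← the load balancer certificate expiry.
A separate upstream branch: the cache timeout ← the message queue overload.
A separate upstream branch: the cache timeout ← the legacy storage node memory leak.
A separate upstream branch: the cache timeout ← the regional load balancer timeout.
Each of those chain origins has no stated cause.

the legacy storage node memory leak, the load balancer certificate expiry, the message queue overload, the primary cache failover, the regional load balancer timeout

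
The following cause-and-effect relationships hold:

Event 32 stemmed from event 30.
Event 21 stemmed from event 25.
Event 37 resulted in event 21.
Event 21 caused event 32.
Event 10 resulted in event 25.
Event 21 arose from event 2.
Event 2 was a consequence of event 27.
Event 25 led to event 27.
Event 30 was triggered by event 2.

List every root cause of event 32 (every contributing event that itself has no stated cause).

event 10, event 37

Tracing upstream from event 32: event 32 ← event 21 ← event 25 ← event 10.
A separate upstream branch: event 32 ← event 21 ← event 37.
Each of those chain origins has no stated cause.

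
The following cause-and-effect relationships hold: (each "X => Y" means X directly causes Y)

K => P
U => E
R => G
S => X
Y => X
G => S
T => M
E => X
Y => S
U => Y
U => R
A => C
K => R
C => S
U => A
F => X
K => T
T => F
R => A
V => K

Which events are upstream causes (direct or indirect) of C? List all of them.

Immediate cause of C: A.
Further upstream: V, K, U, R.

A, K, R, U, V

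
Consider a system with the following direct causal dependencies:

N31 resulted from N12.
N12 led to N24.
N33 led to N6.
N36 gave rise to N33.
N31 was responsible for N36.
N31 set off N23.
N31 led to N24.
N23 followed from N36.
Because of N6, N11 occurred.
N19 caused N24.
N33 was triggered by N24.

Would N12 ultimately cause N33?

Yes

There is a causal chain: N12 → N24 → N33.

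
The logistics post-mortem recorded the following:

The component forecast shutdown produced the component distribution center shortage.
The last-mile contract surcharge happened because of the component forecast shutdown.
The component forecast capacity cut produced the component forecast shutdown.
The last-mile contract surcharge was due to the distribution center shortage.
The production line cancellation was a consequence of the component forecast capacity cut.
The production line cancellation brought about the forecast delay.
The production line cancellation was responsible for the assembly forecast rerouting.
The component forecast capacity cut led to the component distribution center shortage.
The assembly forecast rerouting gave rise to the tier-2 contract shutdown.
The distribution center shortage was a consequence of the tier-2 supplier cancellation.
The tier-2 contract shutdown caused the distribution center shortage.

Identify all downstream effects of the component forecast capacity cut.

the assembly forecast rerouting, the component distribution center shortage, the component forecast shutdown, the distribution center shortage, the forecast delay, the last-mile contract surcharge, the production line cancellation, the tier-2 contract shutdown

Direct effects: the component forecast shutdown, the production line cancellation, the component distribution center shortage.
2 steps out: the forecast delay, the assembly forecast rerouting, the last-mile contract surcharge.
3 steps out: the tier-2 contract shutdown.
4 steps out: the distribution center shortage.
Not reachable from it: the tier-2 supplier cancellation.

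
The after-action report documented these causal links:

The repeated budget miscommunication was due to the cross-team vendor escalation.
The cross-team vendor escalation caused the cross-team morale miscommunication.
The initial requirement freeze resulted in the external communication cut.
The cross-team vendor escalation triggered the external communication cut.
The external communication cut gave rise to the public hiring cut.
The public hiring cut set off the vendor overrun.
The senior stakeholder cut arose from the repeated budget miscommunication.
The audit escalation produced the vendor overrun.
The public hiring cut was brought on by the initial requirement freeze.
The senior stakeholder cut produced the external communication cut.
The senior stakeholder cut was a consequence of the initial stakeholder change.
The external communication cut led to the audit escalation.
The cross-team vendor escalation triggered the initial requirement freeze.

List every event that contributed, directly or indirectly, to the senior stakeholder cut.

Immediate causes of the senior stakeholder cut: the repeated budget miscommunication, the initial stakeholder change.
Further upstream: the cross-team vendor escalation.

the cross-team vendor escalation, the initial stakeholder change, the repeated budget miscommunication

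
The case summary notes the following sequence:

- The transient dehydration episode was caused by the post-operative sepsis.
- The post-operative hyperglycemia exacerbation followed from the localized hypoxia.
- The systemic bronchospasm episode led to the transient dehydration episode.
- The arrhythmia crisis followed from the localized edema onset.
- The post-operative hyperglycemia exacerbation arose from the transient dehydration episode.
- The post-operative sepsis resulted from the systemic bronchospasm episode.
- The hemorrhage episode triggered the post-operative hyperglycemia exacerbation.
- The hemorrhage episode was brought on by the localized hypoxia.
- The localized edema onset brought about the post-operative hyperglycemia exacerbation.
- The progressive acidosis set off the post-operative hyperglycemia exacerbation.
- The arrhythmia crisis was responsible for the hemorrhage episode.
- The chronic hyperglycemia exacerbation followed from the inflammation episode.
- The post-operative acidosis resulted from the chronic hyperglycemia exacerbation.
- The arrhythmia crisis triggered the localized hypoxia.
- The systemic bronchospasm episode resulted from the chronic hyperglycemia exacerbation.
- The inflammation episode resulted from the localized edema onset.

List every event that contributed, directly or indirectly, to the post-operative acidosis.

Immediate cause of the post-operative acidosis: the chronic hyperglycemia exacerbation.
Further upstream: the localized edema onset, the inflammation episode.

the chronic hyperglycemia exacerbation, the inflammation episode, the localized edema onset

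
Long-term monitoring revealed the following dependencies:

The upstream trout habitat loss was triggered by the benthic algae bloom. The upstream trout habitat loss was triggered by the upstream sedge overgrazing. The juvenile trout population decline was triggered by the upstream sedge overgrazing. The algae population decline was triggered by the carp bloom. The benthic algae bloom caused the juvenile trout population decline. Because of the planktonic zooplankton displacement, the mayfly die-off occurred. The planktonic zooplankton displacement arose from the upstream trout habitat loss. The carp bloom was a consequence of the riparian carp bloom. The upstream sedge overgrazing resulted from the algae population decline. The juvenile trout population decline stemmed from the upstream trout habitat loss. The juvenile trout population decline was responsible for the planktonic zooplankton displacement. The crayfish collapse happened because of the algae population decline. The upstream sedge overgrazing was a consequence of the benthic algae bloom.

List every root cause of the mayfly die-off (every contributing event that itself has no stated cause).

the benthic algae bloom, the riparian carp bloom

Tracing upstream from the mayfly die-off: the mayfly die-off ← the planktonic zooplankton displacement ← the upstream trout habitat loss ← the upstream sedge overgrazing ← the algae population decline ← the carp bloom ← the riparian carp bloom.
A separate upstream branch: the mayfly die-off ← the planktonic zooplankton displacement ← the upstream trout habitat loss ← the benthic algae bloom.
Each of those chain origins has no stated cause.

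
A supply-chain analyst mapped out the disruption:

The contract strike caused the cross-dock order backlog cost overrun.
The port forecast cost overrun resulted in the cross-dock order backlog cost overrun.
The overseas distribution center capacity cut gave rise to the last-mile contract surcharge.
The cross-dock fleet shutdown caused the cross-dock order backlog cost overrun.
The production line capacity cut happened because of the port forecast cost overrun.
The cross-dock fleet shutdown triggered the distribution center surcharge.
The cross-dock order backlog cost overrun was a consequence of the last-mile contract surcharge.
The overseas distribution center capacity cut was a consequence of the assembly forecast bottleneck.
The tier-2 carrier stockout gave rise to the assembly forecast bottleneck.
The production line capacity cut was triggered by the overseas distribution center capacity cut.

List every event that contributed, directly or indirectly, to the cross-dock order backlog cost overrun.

the assembly forecast bottleneck, the contract strike, the cross-dock fleet shutdown, the last-mile contract surcharge, the overseas distribution center capacity cut, the port forecast cost overrun, the tier-2 carrier stockout

Immediate causes of the cross-dock order backlog cost overrun: the port forecast cost overrun, the contract strike, the cross-dock fleet shutdown, the last-mile contract surcharge.
Further upstream: the tier-2 carrier stockout, the assembly forecast bottleneck, the overseas distribution center capacity cut.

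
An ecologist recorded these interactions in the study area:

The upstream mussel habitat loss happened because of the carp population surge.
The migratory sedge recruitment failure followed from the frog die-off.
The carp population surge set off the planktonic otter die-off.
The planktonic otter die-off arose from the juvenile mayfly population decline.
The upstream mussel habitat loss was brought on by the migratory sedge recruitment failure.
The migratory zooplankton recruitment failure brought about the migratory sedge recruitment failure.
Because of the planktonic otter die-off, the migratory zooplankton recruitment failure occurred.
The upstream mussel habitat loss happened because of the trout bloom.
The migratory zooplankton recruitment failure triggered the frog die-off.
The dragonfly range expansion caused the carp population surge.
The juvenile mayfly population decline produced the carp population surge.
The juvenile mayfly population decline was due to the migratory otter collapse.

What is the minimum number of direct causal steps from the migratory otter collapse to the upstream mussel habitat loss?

Shortest chain: the migratory otter collapse → the juvenile mayfly population decline → the carp population surge → the upstream mussel habitat loss.

3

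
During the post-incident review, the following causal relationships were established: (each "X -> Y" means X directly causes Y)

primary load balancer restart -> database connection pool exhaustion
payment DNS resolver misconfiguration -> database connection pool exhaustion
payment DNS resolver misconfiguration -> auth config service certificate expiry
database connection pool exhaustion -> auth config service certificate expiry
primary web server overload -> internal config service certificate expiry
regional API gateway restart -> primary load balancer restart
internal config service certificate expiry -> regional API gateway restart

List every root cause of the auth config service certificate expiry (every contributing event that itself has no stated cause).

the payment DNS resolver misconfiguration, the primary web server overload

Tracing upstream from the auth config service certificate expiry: the auth config service certificate expiry ← the database connection pool exhaustion ← the primary load balancer restart ← the regional API gateway restart ← the internal config service certificate expiry ← the primary web server overload.
A separate upstream branch: the auth config service certificate expiry ← the payment DNS resolver misconfiguration.
Each of those chain origins has no stated cause.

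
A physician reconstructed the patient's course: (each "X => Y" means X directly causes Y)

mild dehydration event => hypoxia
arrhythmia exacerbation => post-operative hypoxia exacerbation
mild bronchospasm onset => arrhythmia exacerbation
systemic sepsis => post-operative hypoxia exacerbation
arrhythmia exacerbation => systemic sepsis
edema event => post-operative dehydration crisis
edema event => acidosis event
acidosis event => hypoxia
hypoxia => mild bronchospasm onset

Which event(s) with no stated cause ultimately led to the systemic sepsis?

Tracing upstream from the systemic sepsis: the systemic sepsis ← the arrhythmia exacerbation ← the mild bronchospasm onset ← the hypoxia ← the acidosis event ← the edema event.
A separate upstream branch: the systemic sepsis ← the arrhythmia exacerbation ← the mild bronchospasm onset ← the hypoxia ← the mild dehydration event.
Each of those chain origins has no stated cause.

the edema event, the mild dehydration event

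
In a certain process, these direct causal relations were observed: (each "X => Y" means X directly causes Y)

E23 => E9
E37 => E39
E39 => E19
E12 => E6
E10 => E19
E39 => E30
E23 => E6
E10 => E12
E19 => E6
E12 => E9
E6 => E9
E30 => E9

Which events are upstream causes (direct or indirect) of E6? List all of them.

E10, E12, E19, E23, E37, E39

Immediate causes of E6: E23, E19, E12.
Further upstream: E37, E10, E39.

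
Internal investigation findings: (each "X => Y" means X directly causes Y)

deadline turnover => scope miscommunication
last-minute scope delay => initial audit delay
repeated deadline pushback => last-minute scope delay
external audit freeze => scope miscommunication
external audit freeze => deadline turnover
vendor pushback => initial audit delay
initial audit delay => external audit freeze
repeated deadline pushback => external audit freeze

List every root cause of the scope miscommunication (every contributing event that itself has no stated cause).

the repeated deadline pushback, the vendor pushback

Tracing upstream from the scope miscommunication: the scope miscommunication ← the external audit freeze ← the repeated deadline pushback.
A separate upstream branch: the scope miscommunication ← the external audit freeze ← the initial audit delay ← the vendor pushback.
Each of those chain origins has no stated cause.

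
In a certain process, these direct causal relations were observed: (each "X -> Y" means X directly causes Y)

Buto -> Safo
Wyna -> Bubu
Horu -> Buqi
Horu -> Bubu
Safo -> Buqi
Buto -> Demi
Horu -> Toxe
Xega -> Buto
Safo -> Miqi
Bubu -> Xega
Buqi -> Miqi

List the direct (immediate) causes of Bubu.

Horu, Wyna → Bubu with nothing further upstream stated.

Horu, Wyna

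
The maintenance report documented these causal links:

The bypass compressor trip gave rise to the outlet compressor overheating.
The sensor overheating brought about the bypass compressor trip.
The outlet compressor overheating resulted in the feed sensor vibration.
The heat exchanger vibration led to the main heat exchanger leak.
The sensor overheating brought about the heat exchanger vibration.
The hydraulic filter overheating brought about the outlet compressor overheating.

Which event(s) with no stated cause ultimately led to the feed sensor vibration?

the hydraulic filter overheating, the sensor overheating

Tracing upstream from the feed sensor vibration: the feed sensor vibration ← the outlet compressor overheating ← the bypass compressor trip ← the sensor overheating.
A separate upstream branch: the feed sensor vibration ← the outlet compressor overheating ← the hydraulic filter overheating.
Each of those chain origins has no stated cause.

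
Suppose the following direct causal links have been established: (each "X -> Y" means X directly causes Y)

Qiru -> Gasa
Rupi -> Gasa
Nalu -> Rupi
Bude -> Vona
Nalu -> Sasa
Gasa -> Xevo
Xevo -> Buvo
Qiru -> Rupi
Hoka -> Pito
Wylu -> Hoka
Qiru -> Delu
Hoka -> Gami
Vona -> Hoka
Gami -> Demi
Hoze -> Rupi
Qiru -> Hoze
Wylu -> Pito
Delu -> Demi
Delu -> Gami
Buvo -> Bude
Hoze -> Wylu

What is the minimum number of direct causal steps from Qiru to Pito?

3

Shortest chain: Qiru → Hoze → Wylu → Pito.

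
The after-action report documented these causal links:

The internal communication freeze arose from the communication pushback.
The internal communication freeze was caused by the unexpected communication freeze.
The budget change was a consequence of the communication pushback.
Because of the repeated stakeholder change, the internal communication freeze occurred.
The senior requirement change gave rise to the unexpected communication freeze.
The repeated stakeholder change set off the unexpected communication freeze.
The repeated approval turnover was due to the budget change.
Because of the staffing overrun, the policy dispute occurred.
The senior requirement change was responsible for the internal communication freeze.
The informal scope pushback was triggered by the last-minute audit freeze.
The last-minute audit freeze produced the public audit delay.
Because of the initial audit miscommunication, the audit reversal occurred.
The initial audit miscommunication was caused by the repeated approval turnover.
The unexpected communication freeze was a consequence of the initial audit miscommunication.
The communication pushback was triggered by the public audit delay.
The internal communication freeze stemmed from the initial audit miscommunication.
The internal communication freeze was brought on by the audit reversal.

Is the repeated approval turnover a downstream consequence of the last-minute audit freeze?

Yes

There is a causal chain: the last-minute audit freeze → the public audit delay → the communication pushback → the budget change → the repeated approval turnover.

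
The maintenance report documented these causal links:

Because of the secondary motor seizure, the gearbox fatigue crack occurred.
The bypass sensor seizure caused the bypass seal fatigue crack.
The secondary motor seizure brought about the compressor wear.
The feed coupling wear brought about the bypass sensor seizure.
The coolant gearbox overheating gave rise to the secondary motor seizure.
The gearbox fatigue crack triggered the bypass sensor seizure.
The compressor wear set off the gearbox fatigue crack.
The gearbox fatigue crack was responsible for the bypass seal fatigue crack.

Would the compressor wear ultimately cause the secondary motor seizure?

The compressor wear leads to the gearbox fatigue crack, the bypass sensor seizure, the bypass seal fatigue crack; the secondary motor seizure is not among them.

No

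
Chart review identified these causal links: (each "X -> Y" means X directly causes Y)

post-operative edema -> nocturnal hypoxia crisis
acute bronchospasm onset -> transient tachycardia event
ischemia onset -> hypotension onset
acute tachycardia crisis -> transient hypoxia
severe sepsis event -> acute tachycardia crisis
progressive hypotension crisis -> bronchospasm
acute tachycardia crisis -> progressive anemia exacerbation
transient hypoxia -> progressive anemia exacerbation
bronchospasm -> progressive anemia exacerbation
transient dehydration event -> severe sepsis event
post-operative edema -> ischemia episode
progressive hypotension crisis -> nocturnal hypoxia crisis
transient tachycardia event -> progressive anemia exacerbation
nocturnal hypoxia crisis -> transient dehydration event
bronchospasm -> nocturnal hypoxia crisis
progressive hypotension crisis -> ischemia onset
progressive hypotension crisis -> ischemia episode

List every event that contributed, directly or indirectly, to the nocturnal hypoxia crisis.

the bronchospasm, the post-operative edema, the progressive hypotension crisis

Immediate causes of the nocturnal hypoxia crisis: the progressive hypotension crisis, the post-operative edema, the bronchospasm.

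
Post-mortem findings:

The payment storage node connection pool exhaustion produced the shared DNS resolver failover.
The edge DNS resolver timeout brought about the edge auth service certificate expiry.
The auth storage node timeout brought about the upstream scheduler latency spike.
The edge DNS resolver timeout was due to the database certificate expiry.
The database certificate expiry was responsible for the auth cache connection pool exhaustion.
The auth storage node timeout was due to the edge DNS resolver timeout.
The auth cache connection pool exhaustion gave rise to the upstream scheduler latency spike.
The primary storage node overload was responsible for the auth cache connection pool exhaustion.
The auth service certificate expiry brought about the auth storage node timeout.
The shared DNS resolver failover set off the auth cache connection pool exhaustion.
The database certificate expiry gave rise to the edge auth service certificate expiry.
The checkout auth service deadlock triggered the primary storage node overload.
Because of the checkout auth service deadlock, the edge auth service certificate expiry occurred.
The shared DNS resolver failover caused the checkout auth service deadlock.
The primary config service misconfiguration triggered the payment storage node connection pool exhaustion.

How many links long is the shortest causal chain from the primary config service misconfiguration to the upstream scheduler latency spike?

Shortest chain: the primary config service misconfiguration → the payment storage node connection pool exhaustion → the shared DNS resolver failover → the auth cache connection pool exhaustion → the upstream scheduler latency spike.

4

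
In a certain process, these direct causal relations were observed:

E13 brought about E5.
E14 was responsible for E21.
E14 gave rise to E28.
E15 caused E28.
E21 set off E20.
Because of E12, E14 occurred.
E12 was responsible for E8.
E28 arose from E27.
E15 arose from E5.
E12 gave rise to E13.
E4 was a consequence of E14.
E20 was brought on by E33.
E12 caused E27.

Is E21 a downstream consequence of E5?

No

E5 leads to E15, E28; E21 is not among them.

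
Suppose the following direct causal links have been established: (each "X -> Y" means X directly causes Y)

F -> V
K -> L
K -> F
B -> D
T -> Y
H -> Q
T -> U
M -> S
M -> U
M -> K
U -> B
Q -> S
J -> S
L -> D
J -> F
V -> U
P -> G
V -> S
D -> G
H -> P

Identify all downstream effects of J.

B, D, F, G, S, U, V

Direct effects: F, S.
2 steps out: V.
3 steps out: U.
4 steps out: B.
5 steps out: D.
6 steps out: G.
Not reachable from it: M, K, T, Y, L, H, Q, P.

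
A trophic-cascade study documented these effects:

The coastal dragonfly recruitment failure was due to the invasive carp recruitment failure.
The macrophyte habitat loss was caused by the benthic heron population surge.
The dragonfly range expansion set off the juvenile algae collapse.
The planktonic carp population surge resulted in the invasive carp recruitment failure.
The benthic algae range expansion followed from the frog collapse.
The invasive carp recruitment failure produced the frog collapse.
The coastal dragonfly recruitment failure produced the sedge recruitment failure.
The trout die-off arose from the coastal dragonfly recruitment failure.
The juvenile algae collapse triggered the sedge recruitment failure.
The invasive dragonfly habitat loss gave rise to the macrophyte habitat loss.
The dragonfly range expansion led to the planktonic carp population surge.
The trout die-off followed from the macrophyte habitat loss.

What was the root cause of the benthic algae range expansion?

Tracing upstream from the benthic algae range expansion: the benthic algae range expansion ← the frog collapse ← the invasive carp recruitment failure ← the planktonic carp population surge ← the dragonfly range expansion.
The dragonfly range expansion has no stated cause, so it is the root.

the dragonfly range expansion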